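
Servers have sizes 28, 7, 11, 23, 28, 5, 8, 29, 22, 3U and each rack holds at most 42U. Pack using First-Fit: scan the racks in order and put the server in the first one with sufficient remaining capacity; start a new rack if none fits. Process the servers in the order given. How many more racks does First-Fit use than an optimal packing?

0

First-Fit: [28,7,5] [11,23,8] [28,3] [29] [22] → 5 racks.
5 servers exceed 21U (half the capacity), and no two of those can share a rack, so at least 5 racks are needed.
So 5 is already optimal.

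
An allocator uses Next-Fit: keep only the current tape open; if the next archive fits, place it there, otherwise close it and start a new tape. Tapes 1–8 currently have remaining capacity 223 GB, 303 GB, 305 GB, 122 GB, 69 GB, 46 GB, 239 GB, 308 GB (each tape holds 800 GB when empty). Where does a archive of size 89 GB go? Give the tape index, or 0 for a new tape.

8

Next-Fit only looks at tape 8, which has 308 GB free.
89 GB fits there.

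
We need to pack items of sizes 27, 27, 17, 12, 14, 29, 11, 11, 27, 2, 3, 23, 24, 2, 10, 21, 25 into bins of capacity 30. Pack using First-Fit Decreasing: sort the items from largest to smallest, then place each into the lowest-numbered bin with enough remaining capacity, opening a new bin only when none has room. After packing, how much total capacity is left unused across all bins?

Sorted descending: 29, 27, 27, 27, 25, 24, 23, 21, 17, 14, 12, 11, 11, 10, 3, 2, 2.
29 → bin 1 (remaining 1)
27 → bin 2 (remaining 3)
27 → bin 3 (remaining 3)
27 → bin 4 (remaining 3)
25 → bin 5 (remaining 5)
24 → bin 6 (remaining 6)
23 → bin 7 (remaining 7)
21 → bin 8 (remaining 9)
17 → bin 9 (remaining 13)
14 → bin 10 (remaining 16)
12 → bin 9 (remaining 1)
11 → bin 10 (remaining 5)
11 → bin 11 (remaining 19)
10 → bin 11 (remaining 9)
3 → bin 2 (remaining 0)
2 → bin 3 (remaining 1)
2 → bin 4 (remaining 1)
11 bins × 30 = 330; used 285; unused 45.

45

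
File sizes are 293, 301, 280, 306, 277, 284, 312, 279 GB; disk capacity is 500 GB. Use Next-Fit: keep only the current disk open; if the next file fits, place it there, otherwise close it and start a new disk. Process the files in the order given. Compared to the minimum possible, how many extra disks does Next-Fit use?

Next-Fit: [293] [301] [280] [306] [277] [284] [312] [279] → 8 disks.
8 files exceed 250 GB (half the capacity), and no two of those can share a disk, so at least 8 disks are needed.
So 8 is already optimal.

0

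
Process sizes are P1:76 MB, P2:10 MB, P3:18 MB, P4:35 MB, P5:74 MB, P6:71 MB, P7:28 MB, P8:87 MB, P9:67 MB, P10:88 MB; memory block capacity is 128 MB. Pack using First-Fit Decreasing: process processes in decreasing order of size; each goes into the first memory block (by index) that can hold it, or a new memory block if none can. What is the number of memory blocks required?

Sorted descending: 88, 87, 76, 74, 71, 67, 35, 28, 18, 10.
88 MB → memory block 1 (remaining 40 MB)
87 MB → memory block 2 (remaining 41 MB)
76 MB → memory block 3 (remaining 52 MB)
74 MB → memory block 4 (remaining 54 MB)
71 MB → memory block 5 (remaining 57 MB)
67 MB → memory block 6 (remaining 61 MB)
35 MB → memory block 1 (remaining 5 MB)
28 MB → memory block 2 (remaining 13 MB)
18 MB → memory block 3 (remaining 34 MB)
10 MB → memory block 2 (remaining 3 MB)
Final memory blocks: [88,35] [87,28,10] [76,18] [74] [71] [67].

6 memory blocks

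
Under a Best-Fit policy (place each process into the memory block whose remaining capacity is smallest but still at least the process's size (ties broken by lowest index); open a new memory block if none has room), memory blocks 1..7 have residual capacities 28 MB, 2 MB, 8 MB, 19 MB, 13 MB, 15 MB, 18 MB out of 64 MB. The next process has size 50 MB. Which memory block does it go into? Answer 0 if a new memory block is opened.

No memory block has ≥ 50 MB free, so a new memory block is opened.

0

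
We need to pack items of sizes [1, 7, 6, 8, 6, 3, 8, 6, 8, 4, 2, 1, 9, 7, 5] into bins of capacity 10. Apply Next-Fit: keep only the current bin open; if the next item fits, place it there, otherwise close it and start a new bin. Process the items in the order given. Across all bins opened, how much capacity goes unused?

29

Put 1 in bin 1; 9 remain.
Put 7 in bin 1; 2 remain.
Put 6 in bin 2; 4 remain.
Put 8 in bin 3; 2 remain.
Put 6 in bin 4; 4 remain.
Put 3 in bin 4; 1 remain.
Put 8 in bin 5; 2 remain.
Put 6 in bin 6; 4 remain.
Put 8 in bin 7; 2 remain.
Put 4 in bin 8; 6 remain.
Put 2 in bin 8; 4 remain.
Put 1 in bin 8; 3 remain.
Put 9 in bin 9; 1 remain.
Put 7 in bin 10; 3 remain.
Put 5 in bin 11; 5 remain.
11 bins × 10 = 110; used 81; unused 29.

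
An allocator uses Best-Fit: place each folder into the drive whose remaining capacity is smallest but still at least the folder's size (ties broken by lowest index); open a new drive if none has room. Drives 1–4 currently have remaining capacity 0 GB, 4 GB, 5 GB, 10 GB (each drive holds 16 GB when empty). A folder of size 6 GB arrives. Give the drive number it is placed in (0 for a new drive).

Drives with room: drive 4 (10 GB).
Tightest fit is drive 4 with 10 GB free.

4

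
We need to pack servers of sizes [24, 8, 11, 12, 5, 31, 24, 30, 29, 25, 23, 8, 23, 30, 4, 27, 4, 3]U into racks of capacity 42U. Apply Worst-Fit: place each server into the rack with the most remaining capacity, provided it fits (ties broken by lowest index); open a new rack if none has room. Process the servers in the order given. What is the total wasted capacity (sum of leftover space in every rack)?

141

24U → rack 1 (remaining 18U)
8U → rack 1 (remaining 10U)
11U → rack 2 (remaining 31U)
12U → rack 2 (remaining 19U)
5U → rack 2 (remaining 14U)
31U → rack 3 (remaining 11U)
24U → rack 4 (remaining 18U)
30U → rack 5 (remaining 12U)
29U → rack 6 (remaining 13U)
25U → rack 7 (remaining 17U)
23U → rack 8 (remaining 19U)
8U → rack 8 (remaining 11U)
23U → rack 9 (remaining 19U)
30U → rack 10 (remaining 12U)
4U → rack 9 (remaining 15U)
27U → rack 11 (remaining 15U)
4U → rack 4 (remaining 14U)
3U → rack 7 (remaining 14U)
11 racks × 42U = 462U; used 321U; unused 141U.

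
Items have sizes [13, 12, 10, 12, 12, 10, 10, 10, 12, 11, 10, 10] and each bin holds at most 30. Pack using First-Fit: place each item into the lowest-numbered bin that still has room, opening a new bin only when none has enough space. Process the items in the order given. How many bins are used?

6

13 → bin 1 (remaining 17)
12 → bin 1 (remaining 5)
10 → bin 2 (remaining 20)
12 → bin 2 (remaining 8)
12 → bin 3 (remaining 18)
10 → bin 3 (remaining 8)
10 → bin 4 (remaining 20)
10 → bin 4 (remaining 10)
12 → bin 5 (remaining 18)
11 → bin 5 (remaining 7)
10 → bin 4 (remaining 0)
10 → bin 6 (remaining 20)
Final bins: [13,12] [10,12] [12,10] [10,10,10] [12,11] [10].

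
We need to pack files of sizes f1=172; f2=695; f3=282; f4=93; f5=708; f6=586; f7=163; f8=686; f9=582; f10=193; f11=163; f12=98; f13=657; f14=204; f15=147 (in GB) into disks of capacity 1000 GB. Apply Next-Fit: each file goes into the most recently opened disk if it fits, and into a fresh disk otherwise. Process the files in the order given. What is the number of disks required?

8

disk 1: place f1 (172 GB), 828 GB left
disk 1: place f2 (695 GB), 133 GB left
disk 2: place f3 (282 GB), 718 GB left
disk 2: place f4 (93 GB), 625 GB left
disk 3: place f5 (708 GB), 292 GB left
disk 4: place f6 (586 GB), 414 GB left
disk 4: place f7 (163 GB), 251 GB left
disk 5: place f8 (686 GB), 314 GB left
disk 6: place f9 (582 GB), 418 GB left
disk 6: place f10 (193 GB), 225 GB left
disk 6: place f11 (163 GB), 62 GB left
disk 7: place f12 (98 GB), 902 GB left
disk 7: place f13 (657 GB), 245 GB left
disk 7: place f14 (204 GB), 41 GB left
disk 8: place f15 (147 GB), 853 GB left
Final disks: [172,695] [282,93] [708] [586,163] [686] [582,193,163] [98,657,204] [147].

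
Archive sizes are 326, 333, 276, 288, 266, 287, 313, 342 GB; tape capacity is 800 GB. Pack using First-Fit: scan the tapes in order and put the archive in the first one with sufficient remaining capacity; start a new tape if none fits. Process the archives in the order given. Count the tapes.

tape 1: place 326 GB, 474 GB left
tape 1: place 333 GB, 141 GB left
tape 2: place 276 GB, 524 GB left
tape 2: place 288 GB, 236 GB left
tape 3: place 266 GB, 534 GB left
tape 3: place 287 GB, 247 GB left
tape 4: place 313 GB, 487 GB left
tape 4: place 342 GB, 145 GB left
Final tapes: [326,333] [276,288] [266,287] [313,342].

4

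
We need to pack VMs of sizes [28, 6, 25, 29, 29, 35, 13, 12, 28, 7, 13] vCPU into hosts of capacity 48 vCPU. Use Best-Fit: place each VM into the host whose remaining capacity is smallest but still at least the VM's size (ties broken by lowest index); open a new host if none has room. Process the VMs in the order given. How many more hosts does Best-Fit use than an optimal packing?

0

Best-Fit: [28,6,12] [25] [29,7] [29,13] [35,13] [28] → 6 hosts.
6 VMs exceed 24 vCPU (half the capacity), and no two of those can share a host, so at least 6 hosts are needed.
So 6 is already optimal.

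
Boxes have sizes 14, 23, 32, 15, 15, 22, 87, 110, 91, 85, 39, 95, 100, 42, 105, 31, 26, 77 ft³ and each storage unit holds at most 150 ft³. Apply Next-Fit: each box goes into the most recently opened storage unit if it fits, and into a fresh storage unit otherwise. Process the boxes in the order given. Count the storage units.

Put 14 ft³ in storage unit 1; 136 ft³ remain.
Put 23 ft³ in storage unit 1; 113 ft³ remain.
Put 32 ft³ in storage unit 1; 81 ft³ remain.
Put 15 ft³ in storage unit 1; 66 ft³ remain.
Put 15 ft³ in storage unit 1; 51 ft³ remain.
Put 22 ft³ in storage unit 1; 29 ft³ remain.
Put 87 ft³ in storage unit 2; 63 ft³ remain.
Put 110 ft³ in storage unit 3; 40 ft³ remain.
Put 91 ft³ in storage unit 4; 59 ft³ remain.
Put 85 ft³ in storage unit 5; 65 ft³ remain.
Put 39 ft³ in storage unit 5; 26 ft³ remain.
Put 95 ft³ in storage unit 6; 55 ft³ remain.
Put 100 ft³ in storage unit 7; 50 ft³ remain.
Put 42 ft³ in storage unit 7; 8 ft³ remain.
Put 105 ft³ in storage unit 8; 45 ft³ remain.
Put 31 ft³ in storage unit 8; 14 ft³ remain.
Put 26 ft³ in storage unit 9; 124 ft³ remain.
Put 77 ft³ in storage unit 9; 47 ft³ remain.
Final storage units: [14,23,32,15,15,22] [87] [110] [91] [85,39] [95] [100,42] [105,31] [26,77].

9 storage units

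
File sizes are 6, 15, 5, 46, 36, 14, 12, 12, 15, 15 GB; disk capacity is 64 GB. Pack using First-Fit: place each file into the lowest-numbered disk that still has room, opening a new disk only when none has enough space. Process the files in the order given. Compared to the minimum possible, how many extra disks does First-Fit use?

0

First-Fit: [6,15,5,36] [46,14] [12,12,15,15] → 3 disks.
Total size 176 GB; any packing needs at least ⌈176/64⌉ = 3 disks.
So 3 is already optimal.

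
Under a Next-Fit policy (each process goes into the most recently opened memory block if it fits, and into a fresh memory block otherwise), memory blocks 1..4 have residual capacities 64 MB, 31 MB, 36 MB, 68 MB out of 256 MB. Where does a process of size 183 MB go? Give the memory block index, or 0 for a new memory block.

0

Next-Fit only looks at memory block 4, which has 68 MB free.
183 MB does not fit, so a new memory block is opened.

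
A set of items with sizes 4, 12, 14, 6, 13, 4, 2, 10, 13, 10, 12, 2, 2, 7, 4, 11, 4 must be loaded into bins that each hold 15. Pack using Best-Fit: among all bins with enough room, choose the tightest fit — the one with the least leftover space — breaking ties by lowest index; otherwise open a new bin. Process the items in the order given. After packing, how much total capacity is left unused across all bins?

bin 1: place 4, 11 left
bin 2: place 12, 3 left
bin 3: place 14, 1 left
bin 1: place 6, 5 left
bin 4: place 13, 2 left
bin 1: place 4, 1 left
bin 4: place 2, 0 left
bin 5: place 10, 5 left
bin 6: place 13, 2 left
bin 7: place 10, 5 left
bin 8: place 12, 3 left
bin 6: place 2, 0 left
bin 2: place 2, 1 left
bin 9: place 7, 8 left
bin 5: place 4, 1 left
bin 10: place 11, 4 left
bin 10: place 4, 0 left
10 bins × 15 = 150; used 130; unused 20.

20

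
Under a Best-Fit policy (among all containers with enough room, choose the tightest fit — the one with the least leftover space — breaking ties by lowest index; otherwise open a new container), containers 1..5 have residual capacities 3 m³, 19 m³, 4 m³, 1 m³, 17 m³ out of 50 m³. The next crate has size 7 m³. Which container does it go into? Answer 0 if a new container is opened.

5

Containers with room: container 2 (19 m³), container 5 (17 m³).
Tightest fit is container 5 with 17 m³ free.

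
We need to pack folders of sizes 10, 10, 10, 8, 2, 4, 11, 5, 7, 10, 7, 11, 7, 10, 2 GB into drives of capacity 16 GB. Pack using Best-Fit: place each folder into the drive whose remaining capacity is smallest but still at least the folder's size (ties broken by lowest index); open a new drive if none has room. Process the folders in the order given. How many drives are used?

drive 1: place 10 GB, 6 GB left
drive 2: place 10 GB, 6 GB left
drive 3: place 10 GB, 6 GB left
drive 4: place 8 GB, 8 GB left
drive 1: place 2 GB, 4 GB left
drive 1: place 4 GB, 0 GB left
drive 5: place 11 GB, 5 GB left
drive 5: place 5 GB, 0 GB left
drive 4: place 7 GB, 1 GB left
drive 6: place 10 GB, 6 GB left
drive 7: place 7 GB, 9 GB left
drive 8: place 11 GB, 5 GB left
drive 7: place 7 GB, 2 GB left
drive 9: place 10 GB, 6 GB left
drive 7: place 2 GB, 0 GB left

9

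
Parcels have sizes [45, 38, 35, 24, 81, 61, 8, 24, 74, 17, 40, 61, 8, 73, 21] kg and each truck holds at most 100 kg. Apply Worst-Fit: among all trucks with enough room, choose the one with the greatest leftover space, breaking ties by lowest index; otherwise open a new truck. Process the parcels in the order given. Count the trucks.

45 kg → truck 1 (remaining 55 kg)
38 kg → truck 1 (remaining 17 kg)
35 kg → truck 2 (remaining 65 kg)
24 kg → truck 2 (remaining 41 kg)
81 kg → truck 3 (remaining 19 kg)
61 kg → truck 4 (remaining 39 kg)
8 kg → truck 2 (remaining 33 kg)
24 kg → truck 4 (remaining 15 kg)
74 kg → truck 5 (remaining 26 kg)
17 kg → truck 2 (remaining 16 kg)
40 kg → truck 6 (remaining 60 kg)
61 kg → truck 7 (remaining 39 kg)
8 kg → truck 6 (remaining 52 kg)
73 kg → truck 8 (remaining 27 kg)
21 kg → truck 6 (remaining 31 kg)

8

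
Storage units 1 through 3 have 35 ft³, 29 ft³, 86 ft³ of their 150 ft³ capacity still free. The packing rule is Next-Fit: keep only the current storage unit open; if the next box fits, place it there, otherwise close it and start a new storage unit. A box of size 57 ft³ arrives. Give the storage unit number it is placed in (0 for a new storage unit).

Next-Fit only looks at storage unit 3, which has 86 ft³ free.
57 ft³ fits there.

3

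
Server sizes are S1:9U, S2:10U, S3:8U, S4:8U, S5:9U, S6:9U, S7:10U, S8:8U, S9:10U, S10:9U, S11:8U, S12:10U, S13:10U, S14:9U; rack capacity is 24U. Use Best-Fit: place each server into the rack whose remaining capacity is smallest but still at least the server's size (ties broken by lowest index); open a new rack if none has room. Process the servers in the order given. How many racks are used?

7

rack 1: place S1 (9U), 15U left
rack 1: place S2 (10U), 5U left
rack 2: place S3 (8U), 16U left
rack 2: place S4 (8U), 8U left
rack 3: place S5 (9U), 15U left
rack 3: place S6 (9U), 6U left
rack 4: place S7 (10U), 14U left
rack 2: place S8 (8U), 0U left
rack 4: place S9 (10U), 4U left
rack 5: place S10 (9U), 15U left
rack 5: place S11 (8U), 7U left
rack 6: place S12 (10U), 14U left
rack 6: place S13 (10U), 4U left
rack 7: place S14 (9U), 15U left
Final racks: [9,10] [8,8,8] [9,9] [10,10] [9,8] [10,10] [9].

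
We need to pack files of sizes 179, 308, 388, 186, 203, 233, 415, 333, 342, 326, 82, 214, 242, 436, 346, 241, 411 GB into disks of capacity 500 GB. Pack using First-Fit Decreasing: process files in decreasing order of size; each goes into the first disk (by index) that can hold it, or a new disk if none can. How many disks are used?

12

Sorted descending: 436, 415, 411, 388, 346, 342, 333, 326, 308, 242, 241, 233, 214, 203, 186, 179, 82.
436 GB → disk 1 (remaining 64 GB)
415 GB → disk 2 (remaining 85 GB)
411 GB → disk 3 (remaining 89 GB)
388 GB → disk 4 (remaining 112 GB)
346 GB → disk 5 (remaining 154 GB)
342 GB → disk 6 (remaining 158 GB)
333 GB → disk 7 (remaining 167 GB)
326 GB → disk 8 (remaining 174 GB)
308 GB → disk 9 (remaining 192 GB)
242 GB → disk 10 (remaining 258 GB)
241 GB → disk 10 (remaining 17 GB)
233 GB → disk 11 (remaining 267 GB)
214 GB → disk 11 (remaining 53 GB)
203 GB → disk 12 (remaining 297 GB)
186 GB → disk 9 (remaining 6 GB)
179 GB → disk 12 (remaining 118 GB)
82 GB → disk 2 (remaining 3 GB)
Final disks: [436] [415,82] [411] [388] [346] [342] [333] [326] [308,186] [242,241] [233,214] [203,179].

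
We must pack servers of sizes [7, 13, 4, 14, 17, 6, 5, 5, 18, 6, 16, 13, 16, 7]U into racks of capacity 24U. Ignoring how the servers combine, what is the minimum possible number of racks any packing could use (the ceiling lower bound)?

Total size = 7 + 13 + 4 + 14 + 17 + 6 + 5 + 5 + 18 + 6 + 16 + 13 + 16 + 7 = 147U.
⌈147 / 24⌉ = 7.

7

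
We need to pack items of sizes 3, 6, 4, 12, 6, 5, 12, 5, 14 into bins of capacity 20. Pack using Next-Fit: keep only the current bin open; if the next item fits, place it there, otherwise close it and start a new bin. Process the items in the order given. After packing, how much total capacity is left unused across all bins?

Put 3 in bin 1; 17 remain.
Put 6 in bin 1; 11 remain.
Put 4 in bin 1; 7 remain.
Put 12 in bin 2; 8 remain.
Put 6 in bin 2; 2 remain.
Put 5 in bin 3; 15 remain.
Put 12 in bin 3; 3 remain.
Put 5 in bin 4; 15 remain.
Put 14 in bin 4; 1 remain.
4 bins × 20 = 80; used 67; unused 13.

13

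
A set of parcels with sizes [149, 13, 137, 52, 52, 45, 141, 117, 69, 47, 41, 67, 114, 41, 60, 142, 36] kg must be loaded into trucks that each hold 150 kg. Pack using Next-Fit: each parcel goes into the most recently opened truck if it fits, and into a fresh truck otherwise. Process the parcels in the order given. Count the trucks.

11 trucks

149 kg → truck 1 (remaining 1 kg)
13 kg → truck 2 (remaining 137 kg)
137 kg → truck 2 (remaining 0 kg)
52 kg → truck 3 (remaining 98 kg)
52 kg → truck 3 (remaining 46 kg)
45 kg → truck 3 (remaining 1 kg)
141 kg → truck 4 (remaining 9 kg)
117 kg → truck 5 (remaining 33 kg)
69 kg → truck 6 (remaining 81 kg)
47 kg → truck 6 (remaining 34 kg)
41 kg → truck 7 (remaining 109 kg)
67 kg → truck 7 (remaining 42 kg)
114 kg → truck 8 (remaining 36 kg)
41 kg → truck 9 (remaining 109 kg)
60 kg → truck 9 (remaining 49 kg)
142 kg → truck 10 (remaining 8 kg)
36 kg → truck 11 (remaining 114 kg)
Final trucks: [149] [13,137] [52,52,45] [141] [117] [69,47] [41,67] [114] [41,60] [142] [36].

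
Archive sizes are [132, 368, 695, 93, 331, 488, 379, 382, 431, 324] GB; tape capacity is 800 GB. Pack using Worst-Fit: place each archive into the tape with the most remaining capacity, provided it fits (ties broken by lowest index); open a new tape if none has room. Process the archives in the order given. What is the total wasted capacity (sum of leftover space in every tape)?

1177

132 GB → tape 1 (remaining 668 GB)
368 GB → tape 1 (remaining 300 GB)
695 GB → tape 2 (remaining 105 GB)
93 GB → tape 1 (remaining 207 GB)
331 GB → tape 3 (remaining 469 GB)
488 GB → tape 4 (remaining 312 GB)
379 GB → tape 3 (remaining 90 GB)
382 GB → tape 5 (remaining 418 GB)
431 GB → tape 6 (remaining 369 GB)
324 GB → tape 5 (remaining 94 GB)
6 tapes × 800 GB = 4800 GB; used 3623 GB; unused 1177 GB.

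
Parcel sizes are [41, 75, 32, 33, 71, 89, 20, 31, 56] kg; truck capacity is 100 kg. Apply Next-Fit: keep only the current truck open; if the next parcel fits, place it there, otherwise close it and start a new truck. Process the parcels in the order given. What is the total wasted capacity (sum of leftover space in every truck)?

Put 41 kg in truck 1; 59 kg remain.
Put 75 kg in truck 2; 25 kg remain.
Put 32 kg in truck 3; 68 kg remain.
Put 33 kg in truck 3; 35 kg remain.
Put 71 kg in truck 4; 29 kg remain.
Put 89 kg in truck 5; 11 kg remain.
Put 20 kg in truck 6; 80 kg remain.
Put 31 kg in truck 6; 49 kg remain.
Put 56 kg in truck 7; 44 kg remain.
7 trucks × 100 kg = 700 kg; used 448 kg; unused 252 kg.

252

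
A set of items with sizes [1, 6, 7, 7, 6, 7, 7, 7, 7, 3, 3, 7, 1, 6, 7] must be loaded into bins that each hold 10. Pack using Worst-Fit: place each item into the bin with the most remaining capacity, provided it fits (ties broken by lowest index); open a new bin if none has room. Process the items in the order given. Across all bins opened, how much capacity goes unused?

28

1 → bin 1 (remaining 9)
6 → bin 1 (remaining 3)
7 → bin 2 (remaining 3)
7 → bin 3 (remaining 3)
6 → bin 4 (remaining 4)
7 → bin 5 (remaining 3)
7 → bin 6 (remaining 3)
7 → bin 7 (remaining 3)
7 → bin 8 (remaining 3)
3 → bin 4 (remaining 1)
3 → bin 1 (remaining 0)
7 → bin 9 (remaining 3)
1 → bin 2 (remaining 2)
6 → bin 10 (remaining 4)
7 → bin 11 (remaining 3)
11 bins × 10 = 110; used 82; unused 28.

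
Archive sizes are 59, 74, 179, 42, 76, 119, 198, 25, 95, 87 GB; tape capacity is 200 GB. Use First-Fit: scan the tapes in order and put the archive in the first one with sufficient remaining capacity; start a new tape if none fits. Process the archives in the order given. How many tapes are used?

5

tape 1: place 59 GB, 141 GB left
tape 1: place 74 GB, 67 GB left
tape 2: place 179 GB, 21 GB left
tape 1: place 42 GB, 25 GB left
tape 3: place 76 GB, 124 GB left
tape 3: place 119 GB, 5 GB left
tape 4: place 198 GB, 2 GB left
tape 1: place 25 GB, 0 GB left
tape 5: place 95 GB, 105 GB left
tape 5: place 87 GB, 18 GB left
Final tapes: [59,74,42,25] [179] [76,119] [198] [95,87].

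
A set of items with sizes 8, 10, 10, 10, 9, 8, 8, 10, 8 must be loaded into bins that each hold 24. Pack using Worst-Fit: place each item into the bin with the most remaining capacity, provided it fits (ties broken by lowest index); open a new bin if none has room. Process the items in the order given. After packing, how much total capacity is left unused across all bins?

39

8 → bin 1 (remaining 16)
10 → bin 1 (remaining 6)
10 → bin 2 (remaining 14)
10 → bin 2 (remaining 4)
9 → bin 3 (remaining 15)
8 → bin 3 (remaining 7)
8 → bin 4 (remaining 16)
10 → bin 4 (remaining 6)
8 → bin 5 (remaining 16)
5 bins × 24 = 120; used 81; unused 39.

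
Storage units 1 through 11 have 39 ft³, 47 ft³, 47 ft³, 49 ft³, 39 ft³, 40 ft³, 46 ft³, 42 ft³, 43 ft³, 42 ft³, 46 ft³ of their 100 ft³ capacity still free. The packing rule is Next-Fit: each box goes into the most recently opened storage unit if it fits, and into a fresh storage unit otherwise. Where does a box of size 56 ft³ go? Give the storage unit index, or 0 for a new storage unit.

0

Next-Fit only looks at storage unit 11, which has 46 ft³ free.
56 ft³ does not fit, so a new storage unit is opened.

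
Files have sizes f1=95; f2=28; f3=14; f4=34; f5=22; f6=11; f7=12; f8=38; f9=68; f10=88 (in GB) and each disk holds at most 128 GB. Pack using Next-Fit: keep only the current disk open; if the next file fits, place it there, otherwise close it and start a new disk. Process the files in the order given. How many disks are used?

4

f1 (95 GB) → disk 1 (remaining 33 GB)
f2 (28 GB) → disk 1 (remaining 5 GB)
f3 (14 GB) → disk 2 (remaining 114 GB)
f4 (34 GB) → disk 2 (remaining 80 GB)
f5 (22 GB) → disk 2 (remaining 58 GB)
f6 (11 GB) → disk 2 (remaining 47 GB)
f7 (12 GB) → disk 2 (remaining 35 GB)
f8 (38 GB) → disk 3 (remaining 90 GB)
f9 (68 GB) → disk 3 (remaining 22 GB)
f10 (88 GB) → disk 4 (remaining 40 GB)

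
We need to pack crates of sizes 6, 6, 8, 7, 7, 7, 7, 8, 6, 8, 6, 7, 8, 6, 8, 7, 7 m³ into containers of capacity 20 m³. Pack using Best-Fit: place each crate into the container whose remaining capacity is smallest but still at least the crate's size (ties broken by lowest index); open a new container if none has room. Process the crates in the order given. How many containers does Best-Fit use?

container 1: place 6 m³, 14 m³ left
container 1: place 6 m³, 8 m³ left
container 1: place 8 m³, 0 m³ left
container 2: place 7 m³, 13 m³ left
container 2: place 7 m³, 6 m³ left
container 3: place 7 m³, 13 m³ left
container 3: place 7 m³, 6 m³ left
container 4: place 8 m³, 12 m³ left
container 2: place 6 m³, 0 m³ left
container 4: place 8 m³, 4 m³ left
container 3: place 6 m³, 0 m³ left
container 5: place 7 m³, 13 m³ left
container 5: place 8 m³, 5 m³ left
container 6: place 6 m³, 14 m³ left
container 6: place 8 m³, 6 m³ left
container 7: place 7 m³, 13 m³ left
container 7: place 7 m³, 6 m³ left
Final containers: [6,6,8] [7,7,6] [7,7,6] [8,8] [7,8] [6,8] [7,7].

7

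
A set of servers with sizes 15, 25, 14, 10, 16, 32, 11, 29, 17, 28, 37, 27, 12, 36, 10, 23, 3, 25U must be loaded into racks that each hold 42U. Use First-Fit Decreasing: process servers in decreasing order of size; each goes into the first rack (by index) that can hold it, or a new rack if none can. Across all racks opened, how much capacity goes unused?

50

Sorted descending: 37, 36, 32, 29, 28, 27, 25, 25, 23, 17, 16, 15, 14, 12, 11, 10, 10, 3.
Put 37U in rack 1; 5U remain.
Put 36U in rack 2; 6U remain.
Put 32U in rack 3; 10U remain.
Put 29U in rack 4; 13U remain.
Put 28U in rack 5; 14U remain.
Put 27U in rack 6; 15U remain.
Put 25U in rack 7; 17U remain.
Put 25U in rack 8; 17U remain.
Put 23U in rack 9; 19U remain.
Put 17U in rack 7; 0U remain.
Put 16U in rack 8; 1U remain.
Put 15U in rack 6; 0U remain.
Put 14U in rack 5; 0U remain.
Put 12U in rack 4; 1U remain.
Put 11U in rack 9; 8U remain.
Put 10U in rack 3; 0U remain.
Put 10U in rack 10; 32U remain.
Put 3U in rack 1; 2U remain.
10 racks × 42U = 420U; used 370U; unused 50U.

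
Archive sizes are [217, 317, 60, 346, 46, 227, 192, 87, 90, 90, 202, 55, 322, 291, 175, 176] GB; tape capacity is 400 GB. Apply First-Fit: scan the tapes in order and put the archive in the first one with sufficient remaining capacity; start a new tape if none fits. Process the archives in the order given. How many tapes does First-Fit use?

9

tape 1: place 217 GB, 183 GB left
tape 2: place 317 GB, 83 GB left
tape 1: place 60 GB, 123 GB left
tape 3: place 346 GB, 54 GB left
tape 1: place 46 GB, 77 GB left
tape 4: place 227 GB, 173 GB left
tape 5: place 192 GB, 208 GB left
tape 4: place 87 GB, 86 GB left
tape 5: place 90 GB, 118 GB left
tape 5: place 90 GB, 28 GB left
tape 6: place 202 GB, 198 GB left
tape 1: place 55 GB, 22 GB left
tape 7: place 322 GB, 78 GB left
tape 8: place 291 GB, 109 GB left
tape 6: place 175 GB, 23 GB left
tape 9: place 176 GB, 224 GB left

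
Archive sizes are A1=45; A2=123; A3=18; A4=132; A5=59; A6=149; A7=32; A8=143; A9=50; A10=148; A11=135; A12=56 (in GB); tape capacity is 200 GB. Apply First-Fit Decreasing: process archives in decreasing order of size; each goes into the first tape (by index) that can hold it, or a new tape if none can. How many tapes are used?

6 tapes

Sorted descending: 149, 148, 143, 135, 132, 123, 59, 56, 50, 45, 32, 18.
tape 1: place 149 GB, 51 GB left
tape 2: place 148 GB, 52 GB left
tape 3: place 143 GB, 57 GB left
tape 4: place 135 GB, 65 GB left
tape 5: place 132 GB, 68 GB left
tape 6: place 123 GB, 77 GB left
tape 4: place 59 GB, 6 GB left
tape 3: place 56 GB, 1 GB left
tape 1: place 50 GB, 1 GB left
tape 2: place 45 GB, 7 GB left
tape 5: place 32 GB, 36 GB left
tape 5: place 18 GB, 18 GB left
Final tapes: [149,50] [148,45] [143,56] [135,59] [132,32,18] [123].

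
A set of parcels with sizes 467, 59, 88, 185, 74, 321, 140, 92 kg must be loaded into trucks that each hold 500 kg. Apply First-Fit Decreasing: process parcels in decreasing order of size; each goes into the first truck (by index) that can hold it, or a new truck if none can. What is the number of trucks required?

Sorted descending: 467, 321, 185, 140, 92, 88, 74, 59.
truck 1: place 467 kg, 33 kg left
truck 2: place 321 kg, 179 kg left
truck 3: place 185 kg, 315 kg left
truck 2: place 140 kg, 39 kg left
truck 3: place 92 kg, 223 kg left
truck 3: place 88 kg, 135 kg left
truck 3: place 74 kg, 61 kg left
truck 3: place 59 kg, 2 kg left

3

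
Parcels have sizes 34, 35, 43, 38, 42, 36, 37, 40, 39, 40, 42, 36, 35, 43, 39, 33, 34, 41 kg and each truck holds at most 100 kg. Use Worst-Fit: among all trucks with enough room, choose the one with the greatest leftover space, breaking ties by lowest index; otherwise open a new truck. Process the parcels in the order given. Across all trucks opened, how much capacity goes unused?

213

34 kg → truck 1 (remaining 66 kg)
35 kg → truck 1 (remaining 31 kg)
43 kg → truck 2 (remaining 57 kg)
38 kg → truck 2 (remaining 19 kg)
42 kg → truck 3 (remaining 58 kg)
36 kg → truck 3 (remaining 22 kg)
37 kg → truck 4 (remaining 63 kg)
40 kg → truck 4 (remaining 23 kg)
39 kg → truck 5 (remaining 61 kg)
40 kg → truck 5 (remaining 21 kg)
42 kg → truck 6 (remaining 58 kg)
36 kg → truck 6 (remaining 22 kg)
35 kg → truck 7 (remaining 65 kg)
43 kg → truck 7 (remaining 22 kg)
39 kg → truck 8 (remaining 61 kg)
33 kg → truck 8 (remaining 28 kg)
34 kg → truck 9 (remaining 66 kg)
41 kg → truck 9 (remaining 25 kg)
9 trucks × 100 kg = 900 kg; used 687 kg; unused 213 kg.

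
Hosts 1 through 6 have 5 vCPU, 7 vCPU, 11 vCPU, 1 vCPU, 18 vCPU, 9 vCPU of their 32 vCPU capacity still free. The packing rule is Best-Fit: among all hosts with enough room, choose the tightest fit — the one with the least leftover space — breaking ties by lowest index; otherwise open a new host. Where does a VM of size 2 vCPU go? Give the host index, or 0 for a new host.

1

Hosts with room: host 1 (5 vCPU), host 2 (7 vCPU), host 3 (11 vCPU), host 5 (18 vCPU), host 6 (9 vCPU).
Tightest fit is host 1 with 5 vCPU free.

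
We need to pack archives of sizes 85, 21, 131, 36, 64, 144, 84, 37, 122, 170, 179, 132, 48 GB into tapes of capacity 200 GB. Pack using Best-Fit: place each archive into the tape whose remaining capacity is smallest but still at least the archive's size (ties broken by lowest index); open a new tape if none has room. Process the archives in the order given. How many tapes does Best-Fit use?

8

85 GB → tape 1 (remaining 115 GB)
21 GB → tape 1 (remaining 94 GB)
131 GB → tape 2 (remaining 69 GB)
36 GB → tape 2 (remaining 33 GB)
64 GB → tape 1 (remaining 30 GB)
144 GB → tape 3 (remaining 56 GB)
84 GB → tape 4 (remaining 116 GB)
37 GB → tape 3 (remaining 19 GB)
122 GB → tape 5 (remaining 78 GB)
170 GB → tape 6 (remaining 30 GB)
179 GB → tape 7 (remaining 21 GB)
132 GB → tape 8 (remaining 68 GB)
48 GB → tape 8 (remaining 20 GB)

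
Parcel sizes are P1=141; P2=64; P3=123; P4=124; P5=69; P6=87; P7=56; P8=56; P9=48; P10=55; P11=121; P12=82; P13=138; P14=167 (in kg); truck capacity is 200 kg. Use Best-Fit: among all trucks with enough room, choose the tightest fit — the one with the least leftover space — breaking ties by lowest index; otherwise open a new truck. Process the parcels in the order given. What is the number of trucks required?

P1 (141 kg) → truck 1 (remaining 59 kg)
P2 (64 kg) → truck 2 (remaining 136 kg)
P3 (123 kg) → truck 2 (remaining 13 kg)
P4 (124 kg) → truck 3 (remaining 76 kg)
P5 (69 kg) → truck 3 (remaining 7 kg)
P6 (87 kg) → truck 4 (remaining 113 kg)
P7 (56 kg) → truck 1 (remaining 3 kg)
P8 (56 kg) → truck 4 (remaining 57 kg)
P9 (48 kg) → truck 4 (remaining 9 kg)
P10 (55 kg) → truck 5 (remaining 145 kg)
P11 (121 kg) → truck 5 (remaining 24 kg)
P12 (82 kg) → truck 6 (remaining 118 kg)
P13 (138 kg) → truck 7 (remaining 62 kg)
P14 (167 kg) → truck 8 (remaining 33 kg)

8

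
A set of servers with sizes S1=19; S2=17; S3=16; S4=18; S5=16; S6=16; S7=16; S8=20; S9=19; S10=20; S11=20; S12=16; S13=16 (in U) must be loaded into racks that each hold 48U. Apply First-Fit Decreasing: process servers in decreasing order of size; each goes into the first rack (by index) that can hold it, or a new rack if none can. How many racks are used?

6 racks

Sorted descending: 20, 20, 20, 19, 19, 18, 17, 16, 16, 16, 16, 16, 16.
Put 20U in rack 1; 28U remain.
Put 20U in rack 1; 8U remain.
Put 20U in rack 2; 28U remain.
Put 19U in rack 2; 9U remain.
Put 19U in rack 3; 29U remain.
Put 18U in rack 3; 11U remain.
Put 17U in rack 4; 31U remain.
Put 16U in rack 4; 15U remain.
Put 16U in rack 5; 32U remain.
Put 16U in rack 5; 16U remain.
Put 16U in rack 5; 0U remain.
Put 16U in rack 6; 32U remain.
Put 16U in rack 6; 16U remain.
Final racks: [20,20] [20,19] [19,18] [17,16] [16,16,16] [16,16].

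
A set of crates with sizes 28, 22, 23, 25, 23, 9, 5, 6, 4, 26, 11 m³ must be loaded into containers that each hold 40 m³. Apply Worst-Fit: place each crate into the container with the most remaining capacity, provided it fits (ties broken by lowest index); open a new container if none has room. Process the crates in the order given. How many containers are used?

container 1: place 28 m³, 12 m³ left
container 2: place 22 m³, 18 m³ left
container 3: place 23 m³, 17 m³ left
container 4: place 25 m³, 15 m³ left
container 5: place 23 m³, 17 m³ left
container 2: place 9 m³, 9 m³ left
container 3: place 5 m³, 12 m³ left
container 5: place 6 m³, 11 m³ left
container 4: place 4 m³, 11 m³ left
container 6: place 26 m³, 14 m³ left
container 6: place 11 m³, 3 m³ left

6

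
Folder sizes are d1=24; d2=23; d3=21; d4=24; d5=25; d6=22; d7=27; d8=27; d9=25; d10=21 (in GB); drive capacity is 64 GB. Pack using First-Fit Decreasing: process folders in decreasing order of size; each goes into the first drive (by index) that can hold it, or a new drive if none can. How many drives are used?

Sorted descending: 27, 27, 25, 25, 24, 24, 23, 22, 21, 21.
27 GB → drive 1 (remaining 37 GB)
27 GB → drive 1 (remaining 10 GB)
25 GB → drive 2 (remaining 39 GB)
25 GB → drive 2 (remaining 14 GB)
24 GB → drive 3 (remaining 40 GB)
24 GB → drive 3 (remaining 16 GB)
23 GB → drive 4 (remaining 41 GB)
22 GB → drive 4 (remaining 19 GB)
21 GB → drive 5 (remaining 43 GB)
21 GB → drive 5 (remaining 22 GB)

5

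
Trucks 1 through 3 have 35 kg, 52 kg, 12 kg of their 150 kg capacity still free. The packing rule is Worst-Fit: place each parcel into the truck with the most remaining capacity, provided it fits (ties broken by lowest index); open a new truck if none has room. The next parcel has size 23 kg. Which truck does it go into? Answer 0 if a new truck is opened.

Trucks with room: truck 1 (35 kg), truck 2 (52 kg).
Most room is truck 2 with 52 kg free.

2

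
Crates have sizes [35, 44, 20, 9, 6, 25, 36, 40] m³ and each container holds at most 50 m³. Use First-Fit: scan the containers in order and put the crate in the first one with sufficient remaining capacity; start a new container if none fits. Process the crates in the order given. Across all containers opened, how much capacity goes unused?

container 1: place 35 m³, 15 m³ left
container 2: place 44 m³, 6 m³ left
container 3: place 20 m³, 30 m³ left
container 1: place 9 m³, 6 m³ left
container 1: place 6 m³, 0 m³ left
container 3: place 25 m³, 5 m³ left
container 4: place 36 m³, 14 m³ left
container 5: place 40 m³, 10 m³ left
5 containers × 50 m³ = 250 m³; used 215 m³; unused 35 m³.

35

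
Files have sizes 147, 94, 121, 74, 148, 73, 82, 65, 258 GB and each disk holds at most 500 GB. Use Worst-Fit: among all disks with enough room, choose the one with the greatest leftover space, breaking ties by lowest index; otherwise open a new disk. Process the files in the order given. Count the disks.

Put 147 GB in disk 1; 353 GB remain.
Put 94 GB in disk 1; 259 GB remain.
Put 121 GB in disk 1; 138 GB remain.
Put 74 GB in disk 1; 64 GB remain.
Put 148 GB in disk 2; 352 GB remain.
Put 73 GB in disk 2; 279 GB remain.
Put 82 GB in disk 2; 197 GB remain.
Put 65 GB in disk 2; 132 GB remain.
Put 258 GB in disk 3; 242 GB remain.

3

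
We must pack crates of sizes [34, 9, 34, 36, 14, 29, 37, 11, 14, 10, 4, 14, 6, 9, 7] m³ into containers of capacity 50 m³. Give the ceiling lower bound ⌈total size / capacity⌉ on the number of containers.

Total size = 34 + 9 + 34 + 36 + 14 + 29 + 37 + 11 + 14 + 10 + 4 + 14 + 6 + 9 + 7 = 268 m³.
⌈268 / 50⌉ = 6.

6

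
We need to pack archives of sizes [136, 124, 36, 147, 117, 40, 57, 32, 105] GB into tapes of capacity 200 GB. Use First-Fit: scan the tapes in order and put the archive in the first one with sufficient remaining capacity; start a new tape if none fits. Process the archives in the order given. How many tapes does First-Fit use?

5

136 GB → tape 1 (remaining 64 GB)
124 GB → tape 2 (remaining 76 GB)
36 GB → tape 1 (remaining 28 GB)
147 GB → tape 3 (remaining 53 GB)
117 GB → tape 4 (remaining 83 GB)
40 GB → tape 2 (remaining 36 GB)
57 GB → tape 4 (remaining 26 GB)
32 GB → tape 2 (remaining 4 GB)
105 GB → tape 5 (remaining 95 GB)
Final tapes: [136,36] [124,40,32] [147] [117,57] [105].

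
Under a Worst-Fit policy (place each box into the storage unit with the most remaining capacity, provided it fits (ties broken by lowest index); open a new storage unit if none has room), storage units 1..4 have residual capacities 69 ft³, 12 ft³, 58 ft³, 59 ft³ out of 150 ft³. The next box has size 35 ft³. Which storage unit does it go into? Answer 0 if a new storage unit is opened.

1

Storage units with room: storage unit 1 (69 ft³), storage unit 3 (58 ft³), storage unit 4 (59 ft³).
Most room is storage unit 1 with 69 ft³ free.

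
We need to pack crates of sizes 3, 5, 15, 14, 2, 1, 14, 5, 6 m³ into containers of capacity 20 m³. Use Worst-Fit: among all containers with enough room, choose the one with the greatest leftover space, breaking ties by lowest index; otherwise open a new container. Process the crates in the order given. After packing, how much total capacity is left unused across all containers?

15

3 m³ → container 1 (remaining 17 m³)
5 m³ → container 1 (remaining 12 m³)
15 m³ → container 2 (remaining 5 m³)
14 m³ → container 3 (remaining 6 m³)
2 m³ → container 1 (remaining 10 m³)
1 m³ → container 1 (remaining 9 m³)
14 m³ → container 4 (remaining 6 m³)
5 m³ → container 1 (remaining 4 m³)
6 m³ → container 3 (remaining 0 m³)
4 containers × 20 m³ = 80 m³; used 65 m³; unused 15 m³.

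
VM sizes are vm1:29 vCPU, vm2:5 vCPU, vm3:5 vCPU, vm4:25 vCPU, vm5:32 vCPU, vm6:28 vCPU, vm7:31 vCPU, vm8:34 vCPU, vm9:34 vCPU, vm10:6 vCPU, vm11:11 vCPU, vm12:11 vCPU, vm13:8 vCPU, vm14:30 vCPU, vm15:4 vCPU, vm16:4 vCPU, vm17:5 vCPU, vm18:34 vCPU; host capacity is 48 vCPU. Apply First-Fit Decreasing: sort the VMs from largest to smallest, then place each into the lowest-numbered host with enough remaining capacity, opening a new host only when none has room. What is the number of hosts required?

Sorted descending: 34, 34, 34, 32, 31, 30, 29, 28, 25, 11, 11, 8, 6, 5, 5, 5, 4, 4.
host 1: place 34 vCPU, 14 vCPU left
host 2: place 34 vCPU, 14 vCPU left
host 3: place 34 vCPU, 14 vCPU left
host 4: place 32 vCPU, 16 vCPU left
host 5: place 31 vCPU, 17 vCPU left
host 6: place 30 vCPU, 18 vCPU left
host 7: place 29 vCPU, 19 vCPU left
host 8: place 28 vCPU, 20 vCPU left
host 9: place 25 vCPU, 23 vCPU left
host 1: place 11 vCPU, 3 vCPU left
host 2: place 11 vCPU, 3 vCPU left
host 3: place 8 vCPU, 6 vCPU left
host 3: place 6 vCPU, 0 vCPU left
host 4: place 5 vCPU, 11 vCPU left
host 4: place 5 vCPU, 6 vCPU left
host 4: place 5 vCPU, 1 vCPU left
host 5: place 4 vCPU, 13 vCPU left
host 5: place 4 vCPU, 9 vCPU left
Final hosts: [34,11] [34,11] [34,8,6] [32,5,5,5] [31,4,4] [30] [29] [28] [25].

9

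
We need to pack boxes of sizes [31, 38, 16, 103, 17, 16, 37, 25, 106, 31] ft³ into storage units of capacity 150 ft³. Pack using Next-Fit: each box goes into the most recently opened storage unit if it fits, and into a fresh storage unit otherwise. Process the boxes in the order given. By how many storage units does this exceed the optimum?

Next-Fit: [31,38,16] [103,17,16] [37,25] [106,31] → 4 storage units.
Total size 420 ft³; any packing needs at least ⌈420/150⌉ = 3 storage units.
An optimal packing achieves that bound: [106,38] [103,37] [31,31,25,17,16,16] → 3 storage units.
Excess: 4 − 3 = 1.

1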